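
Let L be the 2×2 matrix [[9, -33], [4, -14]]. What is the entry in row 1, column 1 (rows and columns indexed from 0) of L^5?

-2564

Characteristic polynomial: r^2 + 5r + 6 = (r + 2)(r + 3), so the eigenvalues are -3, -2.
r=-3: eigenvector (-11, -4).
r=-2: eigenvector (3, 1).
P = [[-11, 3], [-4, 1]], D = diag(-3, -2), P⁻¹ = [[1, -3], [4, -11]].
L⁵ = P·diag(-243, -32)·P⁻¹ = [[2289, -6963], [844, -2564]].
The requested entry is -2564.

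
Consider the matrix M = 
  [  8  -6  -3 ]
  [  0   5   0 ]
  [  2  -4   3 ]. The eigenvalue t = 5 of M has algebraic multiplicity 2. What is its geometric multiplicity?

M − 5I = [[3, -6, -3], [0, 0, 0], [2, -4, -2]].
This matrix has rank 1, so its null space has dimension 3 − 1 = 2.

2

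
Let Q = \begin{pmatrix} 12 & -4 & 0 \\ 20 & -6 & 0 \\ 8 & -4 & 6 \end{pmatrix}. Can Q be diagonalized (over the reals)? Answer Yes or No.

Characteristic polynomial: p(μ) = μ^3 - 12μ^2 + 44μ - 48 = (μ - 6)(μ - 4)(μ - 2).
All 3 eigenvalues are distinct, so Q is diagonalizable.

Yes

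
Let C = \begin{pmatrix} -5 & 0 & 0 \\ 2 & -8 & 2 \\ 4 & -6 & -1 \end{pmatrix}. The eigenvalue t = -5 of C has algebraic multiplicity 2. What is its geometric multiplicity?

2

C + 5I = [[0, 0, 0], [2, -3, 2], [4, -6, 4]].
This matrix has rank 1, so its null space has dimension 3 − 1 = 2.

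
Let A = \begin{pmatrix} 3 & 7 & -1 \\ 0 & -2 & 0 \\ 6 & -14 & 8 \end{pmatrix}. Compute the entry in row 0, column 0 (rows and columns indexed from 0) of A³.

Characteristic polynomial: s^3 - 9s^2 + 8s + 60 = (s - 6)(s - 5)(s + 2), so the eigenvalues are -2, 5, 6.
s=6: eigenvector (-1, 0, 3).
s=-2: eigenvector (-1, 1, 2).
s=5: eigenvector (1, 0, -2).
P = [[-1, -1, 1], [0, 1, 0], [3, 2, -2]], D = diag(6, -2, 5), P⁻¹ = [[2, 0, 1], [0, 1, 0], [3, 1, 1]].
A³ = P·diag(216, -8, 125)·P⁻¹ = [[-57, 133, -91], [0, -8, 0], [546, -266, 398]].
The requested entry is -57.

-57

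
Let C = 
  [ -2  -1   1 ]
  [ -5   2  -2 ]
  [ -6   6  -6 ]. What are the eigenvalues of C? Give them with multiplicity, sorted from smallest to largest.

Characteristic polynomial: p(t) = t^3 + 6t^2 + 9t = t(t + 3)^2.
Roots (with multiplicity): -3, -3, 0.

-3, -3, 0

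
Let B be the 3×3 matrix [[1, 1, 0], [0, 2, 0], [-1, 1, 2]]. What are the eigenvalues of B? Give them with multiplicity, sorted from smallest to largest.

Characteristic polynomial: p(t) = t^3 - 5t^2 + 8t - 4 = (t - 2)^2(t - 1).
Roots (with multiplicity): 1, 2, 2.

1, 2, 2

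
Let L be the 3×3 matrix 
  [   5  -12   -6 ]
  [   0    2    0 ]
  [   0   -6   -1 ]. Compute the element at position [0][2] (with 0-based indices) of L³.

Characteristic polynomial: λ^3 - 6λ^2 + 3λ + 10 = (λ - 5)(λ - 2)(λ + 1), so the eigenvalues are -1, 2, 5.
λ=2: eigenvector (0, 1, -2).
λ=5: eigenvector (1, 0, 0).
λ=-1: eigenvector (1, 0, 1).
P = [[0, 1, 1], [1, 0, 0], [-2, 0, 1]], D = diag(2, 5, -1), P⁻¹ = [[0, 1, 0], [1, -2, -1], [0, 2, 1]].
L³ = P·diag(8, 125, -1)·P⁻¹ = [[125, -252, -126], [0, 8, 0], [0, -18, -1]].
The requested entry is -126.

-126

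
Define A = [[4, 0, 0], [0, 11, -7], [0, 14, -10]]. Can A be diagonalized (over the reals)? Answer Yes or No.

Yes

Characteristic polynomial: p(μ) = μ^3 - 5μ^2 - 8μ + 48 = (μ - 4)^2(μ + 3).
μ = 4 has algebraic multiplicity 2; rank(A − 4I) = 1, so geometric multiplicity = 2.
Every eigenvalue has geometric = algebraic multiplicity, so A is diagonalizable.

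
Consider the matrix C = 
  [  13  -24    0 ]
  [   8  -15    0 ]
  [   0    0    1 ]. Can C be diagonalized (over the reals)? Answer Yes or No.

Yes

Characteristic polynomial: p(s) = s^3 + s^2 - 5s + 3 = (s - 1)^2(s + 3).
s = 1 has algebraic multiplicity 2; rank(C − 1I) = 1, so geometric multiplicity = 2.
Every eigenvalue has geometric = algebraic multiplicity, so C is diagonalizable.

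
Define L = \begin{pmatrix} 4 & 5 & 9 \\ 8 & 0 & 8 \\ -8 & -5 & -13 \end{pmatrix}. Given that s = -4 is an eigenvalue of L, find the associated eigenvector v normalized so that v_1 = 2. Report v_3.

L + 4I = [[8, 5, 9], [8, 4, 8], [-8, -5, -9]].
Solving (L + 4I)v = 0 gives the eigenspace spanned by (2, 4, -4).
With v_1 = 2, v = (2, 4, -4), so v_3 = -4.

-4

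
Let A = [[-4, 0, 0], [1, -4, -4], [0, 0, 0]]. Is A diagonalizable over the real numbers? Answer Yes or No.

Characteristic polynomial: p(λ) = λ^3 + 8λ^2 + 16λ = λ(λ + 4)^2.
λ = -4 has algebraic multiplicity 2; rank(A + 4I) = 2, so geometric multiplicity = 1.
Geometric multiplicity < algebraic multiplicity, so A is not diagonalizable.

No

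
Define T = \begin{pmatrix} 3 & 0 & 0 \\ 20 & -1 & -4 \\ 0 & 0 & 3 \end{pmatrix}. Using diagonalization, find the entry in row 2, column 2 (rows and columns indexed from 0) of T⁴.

81

Characteristic polynomial: s^3 - 5s^2 + 3s + 9 = (s - 3)^2(s + 1), so the eigenvalues are -1, 3, 3.
s=3: eigenvector (1, 0, 5).
s=-1: eigenvector (0, 1, 0).
s=3: eigenvector (0, -1, 1).
P = [[1, 0, 0], [0, 1, -1], [5, 0, 1]], D = diag(3, -1, 3), P⁻¹ = [[1, 0, 0], [-5, 1, 1], [-5, 0, 1]].
T⁴ = P·diag(81, 1, 81)·P⁻¹ = [[81, 0, 0], [400, 1, -80], [0, 0, 81]].
The requested entry is 81.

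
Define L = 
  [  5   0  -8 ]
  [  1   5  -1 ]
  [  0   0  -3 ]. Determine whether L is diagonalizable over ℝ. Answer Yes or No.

Characteristic polynomial: p(r) = r^3 - 7r^2 - 5r + 75 = (r - 5)^2(r + 3).
r = 5 has algebraic multiplicity 2; rank(L − 5I) = 2, so geometric multiplicity = 1.
Geometric multiplicity < algebraic multiplicity, so L is not diagonalizable.

No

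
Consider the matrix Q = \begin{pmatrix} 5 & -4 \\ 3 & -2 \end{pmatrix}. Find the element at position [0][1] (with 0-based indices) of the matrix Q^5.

-124

Characteristic polynomial: r^2 - 3r + 2 = (r - 2)(r - 1), so the eigenvalues are 1, 2.
r=2: eigenvector (4, 3).
r=1: eigenvector (-1, -1).
P = [[4, -1], [3, -1]], D = diag(2, 1), P⁻¹ = [[1, -1], [3, -4]].
Q⁵ = P·diag(32, 1)·P⁻¹ = [[125, -124], [93, -92]].
The requested entry is -124.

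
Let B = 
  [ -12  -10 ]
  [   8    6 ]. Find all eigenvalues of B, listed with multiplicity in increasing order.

Characteristic polynomial: p(t) = t^2 + 6t + 8 = (t + 2)(t + 4).
Roots (with multiplicity): -4, -2.

-4, -2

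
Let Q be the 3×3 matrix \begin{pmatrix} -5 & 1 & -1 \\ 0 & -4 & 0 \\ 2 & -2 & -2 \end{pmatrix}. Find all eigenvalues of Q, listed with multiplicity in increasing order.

-4, -4, -3

Characteristic polynomial: p(μ) = μ^3 + 11μ^2 + 40μ + 48 = (μ + 3)(μ + 4)^2.
Roots (with multiplicity): -4, -4, -3.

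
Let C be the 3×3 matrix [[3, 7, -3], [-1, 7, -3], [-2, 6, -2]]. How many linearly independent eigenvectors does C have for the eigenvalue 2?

1

C − 2I = [[1, 7, -3], [-1, 5, -3], [-2, 6, -4]].
This matrix has rank 2, so its null space has dimension 3 − 2 = 1.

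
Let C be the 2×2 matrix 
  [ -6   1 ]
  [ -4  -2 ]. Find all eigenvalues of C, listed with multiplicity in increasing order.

-4, -4

Characteristic polynomial: p(t) = t^2 + 8t + 16 = (t + 4)^2.
Roots (with multiplicity): -4, -4.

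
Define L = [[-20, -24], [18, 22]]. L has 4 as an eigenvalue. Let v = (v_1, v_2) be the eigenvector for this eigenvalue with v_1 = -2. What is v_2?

2

L − 4I = [[-24, -24], [18, 18]].
Solving (L − 4I)v = 0 gives the eigenspace spanned by (-2, 2).
With v_1 = -2, v = (-2, 2), so v_2 = 2.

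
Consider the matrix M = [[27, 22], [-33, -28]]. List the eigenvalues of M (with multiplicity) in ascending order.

-6, 5

Characteristic polynomial: p(s) = s^2 + s - 30 = (s - 5)(s + 6).
Roots (with multiplicity): -6, 5.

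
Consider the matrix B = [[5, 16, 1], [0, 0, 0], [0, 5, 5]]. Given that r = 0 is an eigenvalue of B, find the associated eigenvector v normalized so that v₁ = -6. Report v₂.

2

B = [[5, 16, 1], [0, 0, 0], [0, 5, 5]].
Solving (B)v = 0 gives the eigenspace spanned by (-6, 2, -2).
With v₁ = -6, v = (-6, 2, -2), so v₂ = 2.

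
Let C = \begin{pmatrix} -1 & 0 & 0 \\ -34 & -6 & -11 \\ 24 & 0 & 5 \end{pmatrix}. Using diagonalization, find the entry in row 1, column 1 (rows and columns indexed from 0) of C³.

Characteristic polynomial: λ^3 + 2λ^2 - 29λ - 30 = (λ - 5)(λ + 1)(λ + 6), so the eigenvalues are -6, -1, 5.
λ=5: eigenvector (0, -1, 1).
λ=-6: eigenvector (0, 1, 0).
λ=-1: eigenvector (1, 2, -4).
P = [[0, 0, 1], [-1, 1, 2], [1, 0, -4]], D = diag(5, -6, -1), P⁻¹ = [[4, 0, 1], [2, 1, 1], [1, 0, 0]].
C³ = P·diag(125, -216, -1)·P⁻¹ = [[-1, 0, 0], [-934, -216, -341], [504, 0, 125]].
The requested entry is -216.

-216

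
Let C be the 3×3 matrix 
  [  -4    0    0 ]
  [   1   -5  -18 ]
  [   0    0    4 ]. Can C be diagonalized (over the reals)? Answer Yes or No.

Characteristic polynomial: p(μ) = μ^3 + 5μ^2 - 16μ - 80 = (μ - 4)(μ + 4)(μ + 5).
All 3 eigenvalues are distinct, so C is diagonalizable.

Yes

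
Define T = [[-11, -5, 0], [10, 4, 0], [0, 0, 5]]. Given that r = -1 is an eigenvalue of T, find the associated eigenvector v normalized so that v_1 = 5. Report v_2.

-10

T + 1I = [[-10, -5, 0], [10, 5, 0], [0, 0, 6]].
Solving (T + 1I)v = 0 gives the eigenspace spanned by (5, -10, 0).
With v_1 = 5, v = (5, -10, 0), so v_2 = -10.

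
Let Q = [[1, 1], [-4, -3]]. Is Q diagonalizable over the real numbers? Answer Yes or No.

No

Characteristic polynomial: p(λ) = λ^2 + 2λ + 1 = (λ + 1)^2.
λ = -1 has algebraic multiplicity 2; rank(Q + 1I) = 1, so geometric multiplicity = 1.
Geometric multiplicity < algebraic multiplicity, so Q is not diagonalizable.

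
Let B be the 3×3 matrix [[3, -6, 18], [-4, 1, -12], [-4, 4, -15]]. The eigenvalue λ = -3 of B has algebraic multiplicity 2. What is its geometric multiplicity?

2

B + 3I = [[6, -6, 18], [-4, 4, -12], [-4, 4, -12]].
This matrix has rank 1, so its null space has dimension 3 − 1 = 2.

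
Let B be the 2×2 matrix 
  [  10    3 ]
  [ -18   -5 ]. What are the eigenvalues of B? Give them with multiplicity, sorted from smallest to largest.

Characteristic polynomial: p(t) = t^2 - 5t + 4 = (t - 4)(t - 1).
Roots (with multiplicity): 1, 4.

1, 4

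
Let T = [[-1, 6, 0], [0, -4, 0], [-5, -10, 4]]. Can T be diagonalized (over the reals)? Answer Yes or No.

Yes

Characteristic polynomial: p(λ) = λ^3 + λ^2 - 16λ - 16 = (λ - 4)(λ + 1)(λ + 4).
All 3 eigenvalues are distinct, so T is diagonalizable.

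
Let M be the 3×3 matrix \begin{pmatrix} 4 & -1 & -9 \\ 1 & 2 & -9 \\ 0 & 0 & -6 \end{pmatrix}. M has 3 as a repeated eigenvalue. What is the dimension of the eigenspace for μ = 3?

M − 3I = [[1, -1, -9], [1, -1, -9], [0, 0, -9]].
This matrix has rank 2, so its null space has dimension 3 − 2 = 1.

1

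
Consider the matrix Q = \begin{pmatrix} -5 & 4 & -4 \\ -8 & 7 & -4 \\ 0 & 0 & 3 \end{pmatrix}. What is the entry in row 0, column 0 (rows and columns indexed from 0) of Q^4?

Characteristic polynomial: μ^3 - 5μ^2 + 3μ + 9 = (μ - 3)^2(μ + 1), so the eigenvalues are -1, 3, 3.
μ=3: eigenvector (-1, -1, 1).
μ=-1: eigenvector (1, 1, 0).
μ=3: eigenvector (1, 0, -2).
P = [[-1, 1, 1], [-1, 1, 0], [1, 0, -2]], D = diag(3, -1, 3), P⁻¹ = [[2, -2, 1], [2, -1, 1], [1, -1, 0]].
Q⁴ = P·diag(81, 1, 81)·P⁻¹ = [[-79, 80, -80], [-160, 161, -80], [0, 0, 81]].
The requested entry is -79.

-79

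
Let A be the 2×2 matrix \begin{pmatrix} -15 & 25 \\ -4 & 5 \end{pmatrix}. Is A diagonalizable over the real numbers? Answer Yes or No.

No

Characteristic polynomial: p(t) = t^2 + 10t + 25 = (t + 5)^2.
t = -5 has algebraic multiplicity 2; rank(A + 5I) = 1, so geometric multiplicity = 1.
Geometric multiplicity < algebraic multiplicity, so A is not diagonalizable.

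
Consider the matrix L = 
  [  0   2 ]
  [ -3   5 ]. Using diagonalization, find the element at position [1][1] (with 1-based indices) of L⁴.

Characteristic polynomial: μ^2 - 5μ + 6 = (μ - 3)(μ - 2), so the eigenvalues are 2, 3.
μ=3: eigenvector (-2, -3).
μ=2: eigenvector (1, 1).
P = [[-2, 1], [-3, 1]], D = diag(3, 2), P⁻¹ = [[1, -1], [3, -2]].
L⁴ = P·diag(81, 16)·P⁻¹ = [[-114, 130], [-195, 211]].
The requested entry is -114.

-114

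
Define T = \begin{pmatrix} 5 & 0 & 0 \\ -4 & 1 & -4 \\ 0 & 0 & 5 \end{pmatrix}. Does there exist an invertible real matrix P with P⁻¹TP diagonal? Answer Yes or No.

Yes

Characteristic polynomial: p(s) = s^3 - 11s^2 + 35s - 25 = (s - 5)^2(s - 1).
s = 5 has algebraic multiplicity 2; rank(T − 5I) = 1, so geometric multiplicity = 2.
Every eigenvalue has geometric = algebraic multiplicity, so T is diagonalizable.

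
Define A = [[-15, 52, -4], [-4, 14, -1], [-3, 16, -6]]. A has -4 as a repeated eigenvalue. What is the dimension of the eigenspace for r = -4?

1

A + 4I = [[-11, 52, -4], [-4, 18, -1], [-3, 16, -2]].
This matrix has rank 2, so its null space has dimension 3 − 2 = 1.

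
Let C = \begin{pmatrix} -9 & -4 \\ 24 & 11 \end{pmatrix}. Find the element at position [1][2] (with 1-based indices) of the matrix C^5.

Characteristic polynomial: t^2 - 2t - 3 = (t - 3)(t + 1), so the eigenvalues are -1, 3.
t=-1: eigenvector (1, -2).
t=3: eigenvector (1, -3).
P = [[1, 1], [-2, -3]], D = diag(-1, 3), P⁻¹ = [[3, 1], [-2, -1]].
C⁵ = P·diag(-1, 243)·P⁻¹ = [[-489, -244], [1464, 731]].
The requested entry is -244.

-244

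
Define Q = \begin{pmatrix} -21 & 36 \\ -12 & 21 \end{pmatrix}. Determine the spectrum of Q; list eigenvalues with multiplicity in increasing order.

Characteristic polynomial: p(λ) = λ^2 - 9 = (λ - 3)(λ + 3).
Roots (with multiplicity): -3, 3.

-3, 3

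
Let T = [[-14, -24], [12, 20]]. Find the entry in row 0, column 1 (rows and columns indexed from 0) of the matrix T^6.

-48384

Characteristic polynomial: s^2 - 6s + 8 = (s - 4)(s - 2), so the eigenvalues are 2, 4.
s=2: eigenvector (3, -2).
s=4: eigenvector (4, -3).
P = [[3, 4], [-2, -3]], D = diag(2, 4), P⁻¹ = [[3, 4], [-2, -3]].
T⁶ = P·diag(64, 4096)·P⁻¹ = [[-32192, -48384], [24192, 36352]].
The requested entry is -48384.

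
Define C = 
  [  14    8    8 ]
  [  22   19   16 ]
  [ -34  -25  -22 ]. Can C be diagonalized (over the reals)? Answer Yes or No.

Characteristic polynomial: p(λ) = λ^3 - 11λ^2 + 36λ - 36 = (λ - 6)(λ - 3)(λ - 2).
All 3 eigenvalues are distinct, so C is diagonalizable.

Yes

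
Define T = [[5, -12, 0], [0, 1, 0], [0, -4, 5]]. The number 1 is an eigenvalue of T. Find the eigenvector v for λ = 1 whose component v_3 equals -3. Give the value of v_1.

-9

T − 1I = [[4, -12, 0], [0, 0, 0], [0, -4, 4]].
Solving (T − 1I)v = 0 gives the eigenspace spanned by (-9, -3, -3).
With v_3 = -3, v = (-9, -3, -3), so v_1 = -9.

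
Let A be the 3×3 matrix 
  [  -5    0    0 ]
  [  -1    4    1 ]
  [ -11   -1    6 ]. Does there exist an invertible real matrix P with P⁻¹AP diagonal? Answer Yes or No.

No

Characteristic polynomial: p(μ) = μ^3 - 5μ^2 - 25μ + 125 = (μ - 5)^2(μ + 5).
μ = 5 has algebraic multiplicity 2; rank(A − 5I) = 2, so geometric multiplicity = 1.
Geometric multiplicity < algebraic multiplicity, so A is not diagonalizable.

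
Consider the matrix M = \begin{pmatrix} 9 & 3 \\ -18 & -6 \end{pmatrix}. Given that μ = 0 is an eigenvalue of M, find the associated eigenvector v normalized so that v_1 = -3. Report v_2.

M = [[9, 3], [-18, -6]].
Solving (M)v = 0 gives the eigenspace spanned by (-3, 9).
With v_1 = -3, v = (-3, 9), so v_2 = 9.

9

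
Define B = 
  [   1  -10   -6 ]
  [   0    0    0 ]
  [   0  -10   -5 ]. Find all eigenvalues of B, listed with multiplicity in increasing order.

-5, 0, 1

Characteristic polynomial: p(t) = t^3 + 4t^2 - 5t = t(t - 1)(t + 5).
Roots (with multiplicity): -5, 0, 1.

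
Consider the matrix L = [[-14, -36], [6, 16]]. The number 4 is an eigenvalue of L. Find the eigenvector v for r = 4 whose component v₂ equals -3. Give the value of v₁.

6

L − 4I = [[-18, -36], [6, 12]].
Solving (L − 4I)v = 0 gives the eigenspace spanned by (6, -3).
With v₂ = -3, v = (6, -3), so v₁ = 6.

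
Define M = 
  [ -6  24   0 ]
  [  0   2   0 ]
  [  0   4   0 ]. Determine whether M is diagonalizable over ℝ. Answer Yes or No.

Characteristic polynomial: p(s) = s^3 + 4s^2 - 12s = s(s - 2)(s + 6).
All 3 eigenvalues are distinct, so M is diagonalizable.

Yes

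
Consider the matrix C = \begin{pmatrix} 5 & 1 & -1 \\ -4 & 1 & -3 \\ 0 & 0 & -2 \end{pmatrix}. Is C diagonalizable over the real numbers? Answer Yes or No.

Characteristic polynomial: p(r) = r^3 - 4r^2 - 3r + 18 = (r - 3)^2(r + 2).
r = 3 has algebraic multiplicity 2; rank(C − 3I) = 2, so geometric multiplicity = 1.
Geometric multiplicity < algebraic multiplicity, so C is not diagonalizable.

No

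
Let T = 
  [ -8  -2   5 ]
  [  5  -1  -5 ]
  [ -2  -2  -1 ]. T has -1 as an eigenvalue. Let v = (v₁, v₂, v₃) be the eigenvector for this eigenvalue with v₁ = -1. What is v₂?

T + 1I = [[-7, -2, 5], [5, 0, -5], [-2, -2, 0]].
Solving (T + 1I)v = 0 gives the eigenspace spanned by (-1, 1, -1).
With v₁ = -1, v = (-1, 1, -1), so v₂ = 1.

1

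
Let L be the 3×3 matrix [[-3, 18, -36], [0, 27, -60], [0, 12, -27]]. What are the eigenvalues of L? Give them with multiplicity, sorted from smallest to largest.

-3, -3, 3

Characteristic polynomial: p(μ) = μ^3 + 3μ^2 - 9μ - 27 = (μ - 3)(μ + 3)^2.
Roots (with multiplicity): -3, -3, 3.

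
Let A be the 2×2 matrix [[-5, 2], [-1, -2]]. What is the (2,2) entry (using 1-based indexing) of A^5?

538

Characteristic polynomial: λ^2 + 7λ + 12 = (λ + 3)(λ + 4), so the eigenvalues are -4, -3.
λ=-4: eigenvector (-2, -1).
λ=-3: eigenvector (1, 1).
P = [[-2, 1], [-1, 1]], D = diag(-4, -3), P⁻¹ = [[-1, 1], [-1, 2]].
A⁵ = P·diag(-1024, -243)·P⁻¹ = [[-1805, 1562], [-781, 538]].
The requested entry is 538.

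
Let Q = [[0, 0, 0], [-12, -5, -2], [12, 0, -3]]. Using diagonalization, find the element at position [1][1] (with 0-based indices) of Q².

25

Characteristic polynomial: λ^3 + 8λ^2 + 15λ = λ(λ + 3)(λ + 5), so the eigenvalues are -5, -3, 0.
λ=0: eigenvector (1, -4, 4).
λ=-5: eigenvector (0, 1, 0).
λ=-3: eigenvector (0, -1, 1).
P = [[1, 0, 0], [-4, 1, -1], [4, 0, 1]], D = diag(0, -5, -3), P⁻¹ = [[1, 0, 0], [0, 1, 1], [-4, 0, 1]].
Q² = P·diag(0, 25, 9)·P⁻¹ = [[0, 0, 0], [36, 25, 16], [-36, 0, 9]].
The requested entry is 25.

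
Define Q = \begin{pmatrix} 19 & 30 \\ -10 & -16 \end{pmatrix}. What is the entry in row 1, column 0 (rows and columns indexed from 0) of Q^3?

Characteristic polynomial: λ^2 - 3λ - 4 = (λ - 4)(λ + 1), so the eigenvalues are -1, 4.
λ=-1: eigenvector (-3, 2).
λ=4: eigenvector (-2, 1).
P = [[-3, -2], [2, 1]], D = diag(-1, 4), P⁻¹ = [[1, 2], [-2, -3]].
Q³ = P·diag(-1, 64)·P⁻¹ = [[259, 390], [-130, -196]].
The requested entry is -130.

-130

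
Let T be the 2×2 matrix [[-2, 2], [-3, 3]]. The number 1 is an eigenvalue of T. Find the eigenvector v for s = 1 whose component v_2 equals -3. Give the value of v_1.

T − 1I = [[-3, 2], [-3, 2]].
Solving (T − 1I)v = 0 gives the eigenspace spanned by (-2, -3).
With v_2 = -3, v = (-2, -3), so v_1 = -2.

-2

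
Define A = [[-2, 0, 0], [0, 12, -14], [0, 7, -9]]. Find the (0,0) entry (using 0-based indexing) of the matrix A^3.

Characteristic polynomial: μ^3 - μ^2 - 16μ - 20 = (μ - 5)(μ + 2)^2, so the eigenvalues are -2, -2, 5.
μ=-2: eigenvector (1, 0, 0).
μ=-2: eigenvector (0, 1, 1).
μ=5: eigenvector (0, -2, -1).
P = [[1, 0, 0], [0, 1, -2], [0, 1, -1]], D = diag(-2, -2, 5), P⁻¹ = [[1, 0, 0], [0, -1, 2], [0, -1, 1]].
A³ = P·diag(-8, -8, 125)·P⁻¹ = [[-8, 0, 0], [0, 258, -266], [0, 133, -141]].
The requested entry is -8.

-8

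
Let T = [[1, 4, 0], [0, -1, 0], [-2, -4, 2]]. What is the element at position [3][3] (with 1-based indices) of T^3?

8

Characteristic polynomial: s^3 - 2s^2 - s + 2 = (s - 2)(s - 1)(s + 1), so the eigenvalues are -1, 1, 2.
s=1: eigenvector (1, 0, 2).
s=-1: eigenvector (-2, 1, 0).
s=2: eigenvector (0, 0, 1).
P = [[1, -2, 0], [0, 1, 0], [2, 0, 1]], D = diag(1, -1, 2), P⁻¹ = [[1, 2, 0], [0, 1, 0], [-2, -4, 1]].
T³ = P·diag(1, -1, 8)·P⁻¹ = [[1, 4, 0], [0, -1, 0], [-14, -28, 8]].
The requested entry is 8.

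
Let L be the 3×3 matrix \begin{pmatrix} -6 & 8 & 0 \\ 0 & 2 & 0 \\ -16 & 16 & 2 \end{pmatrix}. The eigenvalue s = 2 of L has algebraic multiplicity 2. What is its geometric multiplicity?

2

L − 2I = [[-8, 8, 0], [0, 0, 0], [-16, 16, 0]].
This matrix has rank 1, so its null space has dimension 3 − 1 = 2.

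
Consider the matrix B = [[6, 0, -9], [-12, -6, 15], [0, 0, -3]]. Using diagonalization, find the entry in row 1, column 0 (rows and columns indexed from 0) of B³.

-432

Characteristic polynomial: t^3 + 3t^2 - 36t - 108 = (t - 6)(t + 3)(t + 6), so the eigenvalues are -6, -3, 6.
t=6: eigenvector (1, -1, 0).
t=-3: eigenvector (1, 1, 1).
t=-6: eigenvector (0, 1, 0).
P = [[1, 1, 0], [-1, 1, 1], [0, 1, 0]], D = diag(6, -3, -6), P⁻¹ = [[1, 0, -1], [0, 0, 1], [1, 1, -2]].
B³ = P·diag(216, -27, -216)·P⁻¹ = [[216, 0, -243], [-432, -216, 621], [0, 0, -27]].
The requested entry is -432.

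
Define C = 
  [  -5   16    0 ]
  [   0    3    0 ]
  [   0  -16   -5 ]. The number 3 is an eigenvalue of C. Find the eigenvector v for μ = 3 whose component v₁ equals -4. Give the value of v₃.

C − 3I = [[-8, 16, 0], [0, 0, 0], [0, -16, -8]].
Solving (C − 3I)v = 0 gives the eigenspace spanned by (-4, -2, 4).
With v₁ = -4, v = (-4, -2, 4), so v₃ = 4.

4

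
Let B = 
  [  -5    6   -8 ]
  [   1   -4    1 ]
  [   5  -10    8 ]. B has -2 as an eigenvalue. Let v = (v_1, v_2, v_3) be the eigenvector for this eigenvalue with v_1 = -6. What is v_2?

B + 2I = [[-3, 6, -8], [1, -2, 1], [5, -10, 10]].
Solving (B + 2I)v = 0 gives the eigenspace spanned by (-6, -3, 0).
With v_1 = -6, v = (-6, -3, 0), so v_2 = -3.

-3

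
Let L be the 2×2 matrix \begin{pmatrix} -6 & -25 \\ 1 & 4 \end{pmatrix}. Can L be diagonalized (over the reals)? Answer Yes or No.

No

Characteristic polynomial: p(r) = r^2 + 2r + 1 = (r + 1)^2.
r = -1 has algebraic multiplicity 2; rank(L + 1I) = 1, so geometric multiplicity = 1.
Geometric multiplicity < algebraic multiplicity, so L is not diagonalizable.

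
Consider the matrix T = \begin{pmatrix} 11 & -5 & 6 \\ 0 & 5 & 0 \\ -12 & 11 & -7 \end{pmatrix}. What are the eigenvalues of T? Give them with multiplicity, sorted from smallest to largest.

Characteristic polynomial: p(s) = s^3 - 9s^2 + 15s + 25 = (s - 5)^2(s + 1).
Roots (with multiplicity): -1, 5, 5.

-1, 5, 5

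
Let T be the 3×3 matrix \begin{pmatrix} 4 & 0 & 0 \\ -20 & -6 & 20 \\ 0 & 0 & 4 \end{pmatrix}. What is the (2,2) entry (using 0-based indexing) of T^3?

Characteristic polynomial: λ^3 - 2λ^2 - 32λ + 96 = (λ - 4)^2(λ + 6), so the eigenvalues are -6, 4, 4.
λ=4: eigenvector (1, -4, -1).
λ=-6: eigenvector (0, 1, 0).
λ=4: eigenvector (0, 2, 1).
P = [[1, 0, 0], [-4, 1, 2], [-1, 0, 1]], D = diag(4, -6, 4), P⁻¹ = [[1, 0, 0], [2, 1, -2], [1, 0, 1]].
T³ = P·diag(64, -216, 64)·P⁻¹ = [[64, 0, 0], [-560, -216, 560], [0, 0, 64]].
The requested entry is 64.

64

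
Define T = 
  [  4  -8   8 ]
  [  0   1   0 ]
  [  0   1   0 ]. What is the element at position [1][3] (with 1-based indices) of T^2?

Characteristic polynomial: s^3 - 5s^2 + 4s = s(s - 4)(s - 1), so the eigenvalues are 0, 1, 4.
s=4: eigenvector (1, 0, 0).
s=1: eigenvector (0, 1, 1).
s=0: eigenvector (-2, 0, 1).
P = [[1, 0, -2], [0, 1, 0], [0, 1, 1]], D = diag(4, 1, 0), P⁻¹ = [[1, -2, 2], [0, 1, 0], [0, -1, 1]].
T² = P·diag(16, 1, 0)·P⁻¹ = [[16, -32, 32], [0, 1, 0], [0, 1, 0]].
The requested entry is 32.

32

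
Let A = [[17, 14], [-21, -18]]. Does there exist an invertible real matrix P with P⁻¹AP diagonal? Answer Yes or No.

Characteristic polynomial: p(λ) = λ^2 + λ - 12 = (λ - 3)(λ + 4).
All 2 eigenvalues are distinct, so A is diagonalizable.

Yes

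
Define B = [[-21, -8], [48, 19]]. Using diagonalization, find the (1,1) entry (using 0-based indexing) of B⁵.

6979

Characteristic polynomial: μ^2 + 2μ - 15 = (μ - 3)(μ + 5), so the eigenvalues are -5, 3.
μ=-5: eigenvector (1, -2).
μ=3: eigenvector (1, -3).
P = [[1, 1], [-2, -3]], D = diag(-5, 3), P⁻¹ = [[3, 1], [-2, -1]].
B⁵ = P·diag(-3125, 243)·P⁻¹ = [[-9861, -3368], [20208, 6979]].
The requested entry is 6979.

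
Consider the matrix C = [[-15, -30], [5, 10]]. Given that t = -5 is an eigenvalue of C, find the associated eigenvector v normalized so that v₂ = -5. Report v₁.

C + 5I = [[-10, -30], [5, 15]].
Solving (C + 5I)v = 0 gives the eigenspace spanned by (15, -5).
With v₂ = -5, v = (15, -5), so v₁ = 15.

15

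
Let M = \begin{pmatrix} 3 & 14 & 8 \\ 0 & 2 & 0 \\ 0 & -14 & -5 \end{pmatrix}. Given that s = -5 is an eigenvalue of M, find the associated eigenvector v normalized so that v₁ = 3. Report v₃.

M + 5I = [[8, 14, 8], [0, 7, 0], [0, -14, 0]].
Solving (M + 5I)v = 0 gives the eigenspace spanned by (3, 0, -3).
With v₁ = 3, v = (3, 0, -3), so v₃ = -3.

-3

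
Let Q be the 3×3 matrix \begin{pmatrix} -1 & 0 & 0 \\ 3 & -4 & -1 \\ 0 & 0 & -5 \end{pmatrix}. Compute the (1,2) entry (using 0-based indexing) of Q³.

-61

Characteristic polynomial: t^3 + 10t^2 + 29t + 20 = (t + 1)(t + 4)(t + 5), so the eigenvalues are -5, -4, -1.
t=-4: eigenvector (0, 1, 0).
t=-1: eigenvector (1, 1, 0).
t=-5: eigenvector (0, 1, 1).
P = [[0, 1, 0], [1, 1, 1], [0, 0, 1]], D = diag(-4, -1, -5), P⁻¹ = [[-1, 1, -1], [1, 0, 0], [0, 0, 1]].
Q³ = P·diag(-64, -1, -125)·P⁻¹ = [[-1, 0, 0], [63, -64, -61], [0, 0, -125]].
The requested entry is -61.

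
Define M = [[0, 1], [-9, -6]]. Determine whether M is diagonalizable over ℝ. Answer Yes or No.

Characteristic polynomial: p(t) = t^2 + 6t + 9 = (t + 3)^2.
t = -3 has algebraic multiplicity 2; rank(M + 3I) = 1, so geometric multiplicity = 1.
Geometric multiplicity < algebraic multiplicity, so M is not diagonalizable.

No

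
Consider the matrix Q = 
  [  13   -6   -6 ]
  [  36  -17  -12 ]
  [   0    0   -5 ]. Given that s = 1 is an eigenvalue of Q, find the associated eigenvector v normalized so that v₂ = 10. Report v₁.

5

Q − 1I = [[12, -6, -6], [36, -18, -12], [0, 0, -6]].
Solving (Q − 1I)v = 0 gives the eigenspace spanned by (5, 10, 0).
With v₂ = 10, v = (5, 10, 0), so v₁ = 5.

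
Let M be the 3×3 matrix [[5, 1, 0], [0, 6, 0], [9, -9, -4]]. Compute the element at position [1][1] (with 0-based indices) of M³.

216

Characteristic polynomial: λ^3 - 7λ^2 - 14λ + 120 = (λ - 6)(λ - 5)(λ + 4), so the eigenvalues are -4, 5, 6.
λ=5: eigenvector (1, 0, 1).
λ=6: eigenvector (1, 1, 0).
λ=-4: eigenvector (0, 0, 1).
P = [[1, 1, 0], [0, 1, 0], [1, 0, 1]], D = diag(5, 6, -4), P⁻¹ = [[1, -1, 0], [0, 1, 0], [-1, 1, 1]].
M³ = P·diag(125, 216, -64)·P⁻¹ = [[125, 91, 0], [0, 216, 0], [189, -189, -64]].
The requested entry is 216.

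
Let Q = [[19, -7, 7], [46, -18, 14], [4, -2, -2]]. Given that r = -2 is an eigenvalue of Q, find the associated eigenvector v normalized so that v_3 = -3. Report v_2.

Q + 2I = [[21, -7, 7], [46, -16, 14], [4, -2, 0]].
Solving (Q + 2I)v = 0 gives the eigenspace spanned by (3, 6, -3).
With v_3 = -3, v = (3, 6, -3), so v_2 = 6.

6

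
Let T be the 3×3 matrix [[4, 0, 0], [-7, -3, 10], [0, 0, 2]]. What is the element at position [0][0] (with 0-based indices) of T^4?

256

Characteristic polynomial: μ^3 - 3μ^2 - 10μ + 24 = (μ - 4)(μ - 2)(μ + 3), so the eigenvalues are -3, 2, 4.
μ=4: eigenvector (1, -1, 0).
μ=-3: eigenvector (0, 1, 0).
μ=2: eigenvector (0, 2, 1).
P = [[1, 0, 0], [-1, 1, 2], [0, 0, 1]], D = diag(4, -3, 2), P⁻¹ = [[1, 0, 0], [1, 1, -2], [0, 0, 1]].
T⁴ = P·diag(256, 81, 16)·P⁻¹ = [[256, 0, 0], [-175, 81, -130], [0, 0, 16]].
The requested entry is 256.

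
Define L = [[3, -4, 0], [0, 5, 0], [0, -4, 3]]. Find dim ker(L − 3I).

L − 3I = [[0, -4, 0], [0, 2, 0], [0, -4, 0]].
This matrix has rank 1, so its null space has dimension 3 − 1 = 2.

2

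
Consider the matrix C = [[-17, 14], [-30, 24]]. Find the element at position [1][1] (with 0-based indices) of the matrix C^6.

Characteristic polynomial: μ^2 - 7μ + 12 = (μ - 4)(μ - 3), so the eigenvalues are 3, 4.
μ=3: eigenvector (7, 10).
μ=4: eigenvector (2, 3).
P = [[7, 2], [10, 3]], D = diag(3, 4), P⁻¹ = [[3, -2], [-10, 7]].
C⁶ = P·diag(729, 4096)·P⁻¹ = [[-66611, 47138], [-101010, 71436]].
The requested entry is 71436.

71436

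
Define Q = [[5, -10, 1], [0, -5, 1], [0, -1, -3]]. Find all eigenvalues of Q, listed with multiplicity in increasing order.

Characteristic polynomial: p(λ) = λ^3 + 3λ^2 - 24λ - 80 = (λ - 5)(λ + 4)^2.
Roots (with multiplicity): -4, -4, 5.

-4, -4, 5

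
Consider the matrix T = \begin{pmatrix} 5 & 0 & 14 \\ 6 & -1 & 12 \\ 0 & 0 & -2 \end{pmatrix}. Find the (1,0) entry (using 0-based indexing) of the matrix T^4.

624

Characteristic polynomial: λ^3 - 2λ^2 - 13λ - 10 = (λ - 5)(λ + 1)(λ + 2), so the eigenvalues are -2, -1, 5.
λ=5: eigenvector (1, 1, 0).
λ=-1: eigenvector (0, 1, 0).
λ=-2: eigenvector (-2, 0, 1).
P = [[1, 0, -2], [1, 1, 0], [0, 0, 1]], D = diag(5, -1, -2), P⁻¹ = [[1, 0, 2], [-1, 1, -2], [0, 0, 1]].
T⁴ = P·diag(625, 1, 16)·P⁻¹ = [[625, 0, 1218], [624, 1, 1248], [0, 0, 16]].
The requested entry is 624.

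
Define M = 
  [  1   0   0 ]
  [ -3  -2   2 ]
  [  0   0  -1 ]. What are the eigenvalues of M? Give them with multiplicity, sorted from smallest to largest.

-2, -1, 1

Characteristic polynomial: p(λ) = λ^3 + 2λ^2 - λ - 2 = (λ - 1)(λ + 1)(λ + 2).
Roots (with multiplicity): -2, -1, 1.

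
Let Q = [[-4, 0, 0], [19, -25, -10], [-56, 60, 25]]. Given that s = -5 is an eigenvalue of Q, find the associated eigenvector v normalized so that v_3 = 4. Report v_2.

Q + 5I = [[1, 0, 0], [19, -20, -10], [-56, 60, 30]].
Solving (Q + 5I)v = 0 gives the eigenspace spanned by (0, -2, 4).
With v_3 = 4, v = (0, -2, 4), so v_2 = -2.

-2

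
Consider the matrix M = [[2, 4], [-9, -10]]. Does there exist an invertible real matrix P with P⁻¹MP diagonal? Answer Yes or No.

Characteristic polynomial: p(r) = r^2 + 8r + 16 = (r + 4)^2.
r = -4 has algebraic multiplicity 2; rank(M + 4I) = 1, so geometric multiplicity = 1.
Geometric multiplicity < algebraic multiplicity, so M is not diagonalizable.

No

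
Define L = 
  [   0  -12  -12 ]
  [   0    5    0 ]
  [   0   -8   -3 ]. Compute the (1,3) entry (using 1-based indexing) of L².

36

Characteristic polynomial: t^3 - 2t^2 - 15t = t(t - 5)(t + 3), so the eigenvalues are -3, 0, 5.
t=-3: eigenvector (4, 0, 1).
t=5: eigenvector (0, 1, -1).
t=0: eigenvector (1, 0, 0).
P = [[4, 0, 1], [0, 1, 0], [1, -1, 0]], D = diag(-3, 5, 0), P⁻¹ = [[0, 1, 1], [0, 1, 0], [1, -4, -4]].
L² = P·diag(9, 25, 0)·P⁻¹ = [[0, 36, 36], [0, 25, 0], [0, -16, 9]].
The requested entry is 36.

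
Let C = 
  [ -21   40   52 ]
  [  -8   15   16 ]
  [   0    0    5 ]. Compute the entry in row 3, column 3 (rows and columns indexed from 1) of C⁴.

Characteristic polynomial: μ^3 + μ^2 - 25μ - 25 = (μ - 5)(μ + 1)(μ + 5), so the eigenvalues are -5, -1, 5.
μ=-5: eigenvector (5, 2, 0).
μ=-1: eigenvector (2, 1, 0).
μ=5: eigenvector (2, 0, 1).
P = [[5, 2, 2], [2, 1, 0], [0, 0, 1]], D = diag(-5, -1, 5), P⁻¹ = [[1, -2, -2], [-2, 5, 4], [0, 0, 1]].
C⁴ = P·diag(625, 1, 625)·P⁻¹ = [[3121, -6240, -4992], [1248, -2495, -2496], [0, 0, 625]].
The requested entry is 625.

625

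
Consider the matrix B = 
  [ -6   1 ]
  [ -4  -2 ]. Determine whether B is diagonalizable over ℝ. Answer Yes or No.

No

Characteristic polynomial: p(s) = s^2 + 8s + 16 = (s + 4)^2.
s = -4 has algebraic multiplicity 2; rank(B + 4I) = 1, so geometric multiplicity = 1.
Geometric multiplicity < algebraic multiplicity, so B is not diagonalizable.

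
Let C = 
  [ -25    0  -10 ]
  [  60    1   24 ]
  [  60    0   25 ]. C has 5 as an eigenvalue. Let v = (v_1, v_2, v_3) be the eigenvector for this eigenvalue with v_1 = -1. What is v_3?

C − 5I = [[-30, 0, -10], [60, -4, 24], [60, 0, 20]].
Solving (C − 5I)v = 0 gives the eigenspace spanned by (-1, 3, 3).
With v_1 = -1, v = (-1, 3, 3), so v_3 = 3.

3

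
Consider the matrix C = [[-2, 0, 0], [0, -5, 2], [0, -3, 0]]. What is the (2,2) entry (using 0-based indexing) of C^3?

Characteristic polynomial: μ^3 + 7μ^2 + 16μ + 12 = (μ + 2)^2(μ + 3), so the eigenvalues are -3, -2, -2.
μ=-2: eigenvector (1, 0, 0).
μ=-3: eigenvector (0, 1, 1).
μ=-2: eigenvector (0, 2, 3).
P = [[1, 0, 0], [0, 1, 2], [0, 1, 3]], D = diag(-2, -3, -2), P⁻¹ = [[1, 0, 0], [0, 3, -2], [0, -1, 1]].
C³ = P·diag(-8, -27, -8)·P⁻¹ = [[-8, 0, 0], [0, -65, 38], [0, -57, 30]].
The requested entry is 30.

30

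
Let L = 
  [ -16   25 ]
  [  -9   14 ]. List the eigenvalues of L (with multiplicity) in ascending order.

-1, -1

Characteristic polynomial: p(μ) = μ^2 + 2μ + 1 = (μ + 1)^2.
Roots (with multiplicity): -1, -1.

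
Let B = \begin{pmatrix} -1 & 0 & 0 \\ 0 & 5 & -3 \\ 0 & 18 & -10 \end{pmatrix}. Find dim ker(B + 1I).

2

B + 1I = [[0, 0, 0], [0, 6, -3], [0, 18, -9]].
This matrix has rank 1, so its null space has dimension 3 − 1 = 2.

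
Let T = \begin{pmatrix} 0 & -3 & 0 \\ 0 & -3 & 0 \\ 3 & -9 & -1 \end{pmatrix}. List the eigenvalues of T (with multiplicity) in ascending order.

-3, -1, 0

Characteristic polynomial: p(s) = s^3 + 4s^2 + 3s = s(s + 1)(s + 3).
Roots (with multiplicity): -3, -1, 0.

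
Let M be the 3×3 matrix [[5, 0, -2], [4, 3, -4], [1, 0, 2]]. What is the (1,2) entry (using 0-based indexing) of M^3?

-148

Characteristic polynomial: s^3 - 10s^2 + 33s - 36 = (s - 4)(s - 3)^2, so the eigenvalues are 3, 3, 4.
s=3: eigenvector (1, 2, 1).
s=3: eigenvector (1, 3, 1).
s=4: eigenvector (-2, -4, -1).
P = [[1, 1, -2], [2, 3, -4], [1, 1, -1]], D = diag(3, 3, 4), P⁻¹ = [[1, -1, 2], [-2, 1, 0], [-1, 0, 1]].
M³ = P·diag(27, 27, 64)·P⁻¹ = [[101, 0, -74], [148, 27, -148], [37, 0, -10]].
The requested entry is -148.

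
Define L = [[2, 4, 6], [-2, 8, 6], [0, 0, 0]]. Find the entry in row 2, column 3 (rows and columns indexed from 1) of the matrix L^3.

216

Characteristic polynomial: t^3 - 10t^2 + 24t = t(t - 6)(t - 4), so the eigenvalues are 0, 4, 6.
t=6: eigenvector (-1, -1, 0).
t=4: eigenvector (2, 1, 0).
t=0: eigenvector (-1, -1, 1).
P = [[-1, 2, -1], [-1, 1, -1], [0, 0, 1]], D = diag(6, 4, 0), P⁻¹ = [[1, -2, -1], [1, -1, 0], [0, 0, 1]].
L³ = P·diag(216, 64, 0)·P⁻¹ = [[-88, 304, 216], [-152, 368, 216], [0, 0, 0]].
The requested entry is 216.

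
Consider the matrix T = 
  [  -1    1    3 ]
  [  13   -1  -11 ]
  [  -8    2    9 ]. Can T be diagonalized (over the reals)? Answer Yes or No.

No

Characteristic polynomial: p(s) = s^3 - 7s^2 + 16s - 12 = (s - 3)(s - 2)^2.
s = 2 has algebraic multiplicity 2; rank(T − 2I) = 2, so geometric multiplicity = 1.
Geometric multiplicity < algebraic multiplicity, so T is not diagonalizable.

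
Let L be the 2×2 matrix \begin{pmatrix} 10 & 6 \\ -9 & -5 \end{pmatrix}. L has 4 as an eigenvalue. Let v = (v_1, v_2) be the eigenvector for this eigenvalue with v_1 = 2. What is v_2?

L − 4I = [[6, 6], [-9, -9]].
Solving (L − 4I)v = 0 gives the eigenspace spanned by (2, -2).
With v_1 = 2, v = (2, -2), so v_2 = -2.

-2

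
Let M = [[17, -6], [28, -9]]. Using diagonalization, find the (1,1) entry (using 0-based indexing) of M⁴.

-3183

Characteristic polynomial: μ^2 - 8μ + 15 = (μ - 5)(μ - 3), so the eigenvalues are 3, 5.
μ=3: eigenvector (3, 7).
μ=5: eigenvector (1, 2).
P = [[3, 1], [7, 2]], D = diag(3, 5), P⁻¹ = [[-2, 1], [7, -3]].
M⁴ = P·diag(81, 625)·P⁻¹ = [[3889, -1632], [7616, -3183]].
The requested entry is -3183.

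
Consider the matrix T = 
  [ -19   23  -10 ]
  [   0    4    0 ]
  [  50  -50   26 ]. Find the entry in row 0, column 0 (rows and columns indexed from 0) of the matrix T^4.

-5179

Characteristic polynomial: r^3 - 11r^2 + 34r - 24 = (r - 6)(r - 4)(r - 1), so the eigenvalues are 1, 4, 6.
r=6: eigenvector (-2, 0, 5).
r=4: eigenvector (1, 1, 0).
r=1: eigenvector (1, 0, -2).
P = [[-2, 1, 1], [0, 1, 0], [5, 0, -2]], D = diag(6, 4, 1), P⁻¹ = [[2, -2, 1], [0, 1, 0], [5, -5, 2]].
T⁴ = P·diag(1296, 256, 1)·P⁻¹ = [[-5179, 5435, -2590], [0, 256, 0], [12950, -12950, 6476]].
The requested entry is -5179.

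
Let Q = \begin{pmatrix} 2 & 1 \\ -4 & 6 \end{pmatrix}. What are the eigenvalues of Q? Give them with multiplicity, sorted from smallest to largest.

4, 4

Characteristic polynomial: p(s) = s^2 - 8s + 16 = (s - 4)^2.
Roots (with multiplicity): 4, 4.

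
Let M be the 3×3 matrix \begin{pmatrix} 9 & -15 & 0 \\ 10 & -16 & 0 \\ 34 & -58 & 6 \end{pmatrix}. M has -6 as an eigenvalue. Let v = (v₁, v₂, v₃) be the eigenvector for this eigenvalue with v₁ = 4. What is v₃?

M + 6I = [[15, -15, 0], [10, -10, 0], [34, -58, 12]].
Solving (M + 6I)v = 0 gives the eigenspace spanned by (4, 4, 8).
With v₁ = 4, v = (4, 4, 8), so v₃ = 8.

8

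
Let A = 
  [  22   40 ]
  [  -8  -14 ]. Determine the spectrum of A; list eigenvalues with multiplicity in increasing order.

Characteristic polynomial: p(r) = r^2 - 8r + 12 = (r - 6)(r - 2).
Roots (with multiplicity): 2, 6.

2, 6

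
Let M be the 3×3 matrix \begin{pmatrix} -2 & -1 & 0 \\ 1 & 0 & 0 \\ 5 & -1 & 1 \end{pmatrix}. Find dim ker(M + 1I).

1

M + 1I = [[-1, -1, 0], [1, 1, 0], [5, -1, 2]].
This matrix has rank 2, so its null space has dimension 3 − 2 = 1.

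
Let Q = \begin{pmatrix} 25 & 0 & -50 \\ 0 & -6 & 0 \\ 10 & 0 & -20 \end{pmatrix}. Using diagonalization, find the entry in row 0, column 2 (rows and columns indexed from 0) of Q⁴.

-6250

Characteristic polynomial: μ^3 + μ^2 - 30μ = μ(μ - 5)(μ + 6), so the eigenvalues are -6, 0, 5.
μ=5: eigenvector (5, 0, 2).
μ=-6: eigenvector (0, 1, 0).
μ=0: eigenvector (2, 0, 1).
P = [[5, 0, 2], [0, 1, 0], [2, 0, 1]], D = diag(5, -6, 0), P⁻¹ = [[1, 0, -2], [0, 1, 0], [-2, 0, 5]].
Q⁴ = P·diag(625, 1296, 0)·P⁻¹ = [[3125, 0, -6250], [0, 1296, 0], [1250, 0, -2500]].
The requested entry is -6250.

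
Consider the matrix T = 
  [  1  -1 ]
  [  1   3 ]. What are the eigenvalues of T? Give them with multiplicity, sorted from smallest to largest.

Characteristic polynomial: p(s) = s^2 - 4s + 4 = (s - 2)^2.
Roots (with multiplicity): 2, 2.

2, 2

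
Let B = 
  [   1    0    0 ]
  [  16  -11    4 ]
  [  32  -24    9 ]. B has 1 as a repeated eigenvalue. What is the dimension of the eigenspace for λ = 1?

2

B − 1I = [[0, 0, 0], [16, -12, 4], [32, -24, 8]].
This matrix has rank 1, so its null space has dimension 3 − 1 = 2.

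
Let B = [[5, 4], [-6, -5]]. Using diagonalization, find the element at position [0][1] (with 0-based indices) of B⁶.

0

Characteristic polynomial: μ^2 - 1 = (μ - 1)(μ + 1), so the eigenvalues are -1, 1.
μ=1: eigenvector (-1, 1).
μ=-1: eigenvector (-2, 3).
P = [[-1, -2], [1, 3]], D = diag(1, -1), P⁻¹ = [[-3, -2], [1, 1]].
B⁶ = P·diag(1, 1)·P⁻¹ = [[1, 0], [0, 1]].
The requested entry is 0.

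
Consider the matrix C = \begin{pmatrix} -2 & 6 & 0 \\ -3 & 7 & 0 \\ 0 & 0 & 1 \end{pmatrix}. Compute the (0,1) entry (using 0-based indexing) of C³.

126

Characteristic polynomial: r^3 - 6r^2 + 9r - 4 = (r - 4)(r - 1)^2, so the eigenvalues are 1, 1, 4.
r=4: eigenvector (-1, -1, 0).
r=1: eigenvector (2, 1, -2).
r=1: eigenvector (0, 0, 1).
P = [[-1, 2, 0], [-1, 1, 0], [0, -2, 1]], D = diag(4, 1, 1), P⁻¹ = [[1, -2, 0], [1, -1, 0], [2, -2, 1]].
C³ = P·diag(64, 1, 1)·P⁻¹ = [[-62, 126, 0], [-63, 127, 0], [0, 0, 1]].
The requested entry is 126.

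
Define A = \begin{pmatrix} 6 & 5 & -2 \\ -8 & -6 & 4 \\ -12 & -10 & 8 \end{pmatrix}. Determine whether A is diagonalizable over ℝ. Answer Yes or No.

No

Characteristic polynomial: p(μ) = μ^3 - 8μ^2 + 20μ - 16 = (μ - 4)(μ - 2)^2.
μ = 2 has algebraic multiplicity 2; rank(A − 2I) = 2, so geometric multiplicity = 1.
Geometric multiplicity < algebraic multiplicity, so A is not diagonalizable.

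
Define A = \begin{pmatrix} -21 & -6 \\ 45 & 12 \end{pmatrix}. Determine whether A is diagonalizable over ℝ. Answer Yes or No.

Yes

Characteristic polynomial: p(t) = t^2 + 9t + 18 = (t + 3)(t + 6).
All 2 eigenvalues are distinct, so A is diagonalizable.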